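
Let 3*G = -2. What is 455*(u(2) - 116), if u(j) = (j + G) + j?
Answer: -153790/3 ≈ -51263.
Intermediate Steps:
G = -⅔ (G = (⅓)*(-2) = -⅔ ≈ -0.66667)
u(j) = -⅔ + 2*j (u(j) = (j - ⅔) + j = (-⅔ + j) + j = -⅔ + 2*j)
455*(u(2) - 116) = 455*((-⅔ + 2*2) - 116) = 455*((-⅔ + 4) - 116) = 455*(10/3 - 116) = 455*(-338/3) = -153790/3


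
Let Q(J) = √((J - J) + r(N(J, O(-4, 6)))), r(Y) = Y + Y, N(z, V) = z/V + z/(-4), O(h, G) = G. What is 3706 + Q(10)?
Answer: 3706 + I*√15/3 ≈ 3706.0 + 1.291*I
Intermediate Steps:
N(z, V) = -z/4 + z/V (N(z, V) = z/V + z*(-¼) = z/V - z/4 = -z/4 + z/V)
r(Y) = 2*Y
Q(J) = √6*√(-J)/6 (Q(J) = √((J - J) + 2*(-J/4 + J/6)) = √(0 + 2*(-J/4 + J*(⅙))) = √(0 + 2*(-J/4 + J/6)) = √(0 + 2*(-J/12)) = √(0 - J/6) = √(-J/6) = √6*√(-J)/6)
3706 + Q(10) = 3706 + √6*√(-1*10)/6 = 3706 + √6*√(-10)/6 = 3706 + √6*(I*√10)/6 = 3706 + I*√15/3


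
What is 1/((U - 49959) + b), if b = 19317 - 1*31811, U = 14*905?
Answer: -1/49783 ≈ -2.0087e-5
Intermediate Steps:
U = 12670
b = -12494 (b = 19317 - 31811 = -12494)
1/((U - 49959) + b) = 1/((12670 - 49959) - 12494) = 1/(-37289 - 12494) = 1/(-49783) = -1/49783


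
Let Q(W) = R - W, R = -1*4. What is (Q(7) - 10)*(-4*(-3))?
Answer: -252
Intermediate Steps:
R = -4
Q(W) = -4 - W
(Q(7) - 10)*(-4*(-3)) = ((-4 - 1*7) - 10)*(-4*(-3)) = ((-4 - 7) - 10)*12 = (-11 - 10)*12 = -21*12 = -252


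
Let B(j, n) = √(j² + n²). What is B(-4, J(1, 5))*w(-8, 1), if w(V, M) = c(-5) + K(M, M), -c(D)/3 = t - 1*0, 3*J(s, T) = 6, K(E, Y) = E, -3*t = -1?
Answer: 0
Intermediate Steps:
t = ⅓ (t = -⅓*(-1) = ⅓ ≈ 0.33333)
J(s, T) = 2 (J(s, T) = (⅓)*6 = 2)
c(D) = -1 (c(D) = -3*(⅓ - 1*0) = -3*(⅓ + 0) = -3*⅓ = -1)
w(V, M) = -1 + M
B(-4, J(1, 5))*w(-8, 1) = √((-4)² + 2²)*(-1 + 1) = √(16 + 4)*0 = √20*0 = (2*√5)*0 = 0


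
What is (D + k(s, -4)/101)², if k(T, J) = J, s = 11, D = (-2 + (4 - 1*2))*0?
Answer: 16/10201 ≈ 0.0015685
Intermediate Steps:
D = 0 (D = (-2 + (4 - 2))*0 = (-2 + 2)*0 = 0*0 = 0)
(D + k(s, -4)/101)² = (0 - 4/101)² = (-4/101)² = 16/10201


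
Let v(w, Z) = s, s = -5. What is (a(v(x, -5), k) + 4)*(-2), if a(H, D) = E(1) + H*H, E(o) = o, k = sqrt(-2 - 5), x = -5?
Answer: -60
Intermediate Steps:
k = I*sqrt(7) (k = sqrt(-7) = I*sqrt(7) ≈ 2.6458*I)
v(w, Z) = -5
a(H, D) = 1 + H**2 (a(H, D) = 1 + H*H = 1 + H**2)
(a(v(x, -5), k) + 4)*(-2) = ((1 + (-5)**2) + 4)*(-2) = ((1 + 25) + 4)*(-2) = (26 + 4)*(-2) = 30*(-2) = -60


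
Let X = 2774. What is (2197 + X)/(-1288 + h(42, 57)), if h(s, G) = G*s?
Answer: 4971/1106 ≈ 4.4946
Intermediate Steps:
(2197 + X)/(-1288 + h(42, 57)) = (2197 + 2774)/(-1288 + 57*42) = 4971/(-1288 + 2394) = 4971/1106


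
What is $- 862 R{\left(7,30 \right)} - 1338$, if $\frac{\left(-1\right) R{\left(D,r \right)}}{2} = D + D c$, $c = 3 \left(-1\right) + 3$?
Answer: $10730$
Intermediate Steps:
$c = 0$ ($c = -3 + 3 = 0$)
$R{\left(D,r \right)} = - 2 D$ ($R{\left(D,r \right)} = - 2 \left(D + D 0\right) = - 2 \left(D + 0\right) = - 2 D$)
$- 862 R{\left(7,30 \right)} - 1338 = - 862 \left(\left(-2\right) 7\right) - 1338 = \left(-862\right) \left(-14\right) - 1338 = 12068 - 1338 = 10730$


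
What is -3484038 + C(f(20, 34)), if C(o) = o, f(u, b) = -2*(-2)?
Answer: -3484034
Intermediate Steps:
f(u, b) = 4
-3484038 + C(f(20, 34)) = -3484038 + 4 = -3484034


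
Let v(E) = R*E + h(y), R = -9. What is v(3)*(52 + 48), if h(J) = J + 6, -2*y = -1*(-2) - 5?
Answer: -1950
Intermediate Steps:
y = 3/2 (y = -(-1*(-2) - 5)/2 = -(2 - 5)/2 = -1/2*(-3) = 3/2 ≈ 1.5000)
h(J) = 6 + J
v(E) = 15/2 - 9*E (v(E) = -9*E + (6 + 3/2) = -9*E + 15/2 = 15/2 - 9*E)
v(3)*(52 + 48) = (15/2 - 9*3)*(52 + 48) = (15/2 - 27)*100 = -39/2*100 = -1950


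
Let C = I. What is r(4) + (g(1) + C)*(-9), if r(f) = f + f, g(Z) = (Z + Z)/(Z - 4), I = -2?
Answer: 32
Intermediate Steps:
g(Z) = 2*Z/(-4 + Z) (g(Z) = (2*Z)/(-4 + Z) = 2*Z/(-4 + Z))
C = -2
r(f) = 2*f
r(4) + (g(1) + C)*(-9) = 2*4 + (2*1/(-4 + 1) - 2)*(-9) = 8 + (2*1/(-3) - 2)*(-9) = 8 + (2*1*(-⅓) - 2)*(-9) = 8 + (-⅔ - 2)*(-9) = 8 - 8/3*(-9) = 8 + 24 = 32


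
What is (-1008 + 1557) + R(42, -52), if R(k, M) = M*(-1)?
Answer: 601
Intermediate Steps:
R(k, M) = -M
(-1008 + 1557) + R(42, -52) = (-1008 + 1557) - 1*(-52) = 549 + 52 = 601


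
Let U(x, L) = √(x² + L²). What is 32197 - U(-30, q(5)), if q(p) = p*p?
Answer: 32197 - 5*√61 ≈ 32158.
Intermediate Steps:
q(p) = p²
U(x, L) = √(L² + x²)
32197 - U(-30, q(5)) = 32197 - √((5²)² + (-30)²) = 32197 - √(25² + 900) = 32197 - √(625 + 900) = 32197 - √1525 = 32197 - 5*√61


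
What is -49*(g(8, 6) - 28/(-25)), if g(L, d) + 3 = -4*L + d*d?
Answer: -2597/25 ≈ -103.88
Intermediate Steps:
g(L, d) = -3 + d**2 - 4*L (g(L, d) = -3 + (-4*L + d*d) = -3 + (-4*L + d**2) = -3 + (d**2 - 4*L) = -3 + d**2 - 4*L)
-49*(g(8, 6) - 28/(-25)) = -49*((-3 + 6**2 - 4*8) - 28/(-25)) = -49*((-3 + 36 - 32) - 28*(-1/25)) = -49*(1 + 28/25) = -49*53/25 = -2597/25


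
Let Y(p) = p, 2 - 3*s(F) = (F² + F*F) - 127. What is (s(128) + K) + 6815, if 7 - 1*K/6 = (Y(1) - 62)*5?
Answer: -6578/3 ≈ -2192.7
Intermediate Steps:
s(F) = 43 - 2*F²/3 (s(F) = ⅔ - ((F² + F*F) - 127)/3 = ⅔ - ((F² + F²) - 127)/3 = ⅔ - (2*F² - 127)/3 = ⅔ - (-127 + 2*F²)/3 = ⅔ + (127/3 - 2*F²/3) = 43 - 2*F²/3)
K = 1872 (K = 42 - 6*(1 - 62)*5 = 42 - (-366)*5 = 42 - 6*(-305) = 42 + 1830 = 1872)
(s(128) + K) + 6815 = ((43 - ⅔*128²) + 1872) + 6815 = ((43 - ⅔*16384) + 1872) + 6815 = ((43 - 32768/3) + 1872) + 6815 = (-32639/3 + 1872) + 6815 = -27023/3 + 6815 = -6578/3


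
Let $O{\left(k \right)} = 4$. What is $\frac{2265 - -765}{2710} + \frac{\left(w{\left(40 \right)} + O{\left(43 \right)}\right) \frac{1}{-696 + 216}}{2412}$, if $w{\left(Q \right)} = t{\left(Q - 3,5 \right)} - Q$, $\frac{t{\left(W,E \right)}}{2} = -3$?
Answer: $\frac{58468777}{52292160} \approx 1.1181$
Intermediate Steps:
$t{\left(W,E \right)} = -6$ ($t{\left(W,E \right)} = 2 \left(-3\right) = -6$)
$w{\left(Q \right)} = -6 - Q$
$\frac{2265 - -765}{2710} + \frac{\left(w{\left(40 \right)} + O{\left(43 \right)}\right) \frac{1}{-696 + 216}}{2412} = \frac{2265 - -765}{2710} + \frac{\left(\left(-6 - 40\right) + 4\right) \frac{1}{-696 + 216}}{2412} = \left(2265 + 765\right) \frac{1}{2710} + \frac{\left(-6 - 40\right) + 4}{-480} \cdot \frac{1}{2412} = 3030 \cdot \frac{1}{2710} + \left(-46 + 4\right) \left(- \frac{1}{480}\right) \frac{1}{2412} = \frac{303}{271} + \left(-42\right) \left(- \frac{1}{480}\right) \frac{1}{2412} = \frac{303}{271} + \frac{7}{80} \cdot \frac{1}{2412} = \frac{303}{271} + \frac{7}{192960} = \frac{58468777}{52292160}$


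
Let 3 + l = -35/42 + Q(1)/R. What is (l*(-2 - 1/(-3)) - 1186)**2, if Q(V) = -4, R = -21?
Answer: 272877361/196 ≈ 1.3922e+6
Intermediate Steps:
l = -51/14 (l = -3 + (-35/42 - 4/(-21)) = -3 + (-35*1/42 - 4*(-1/21)) = -3 + (-5/6 + 4/21) = -3 - 9/14 = -51/14 ≈ -3.6429)
(l*(-2 - 1/(-3)) - 1186)**2 = (-51*(-2 - 1/(-3))/14 - 1186)**2 = (-51*(-2 - (-1)/3)/14 - 1186)**2 = (-51*(-2 - 1*(-1/3))/14 - 1186)**2 = (-51*(-2 + 1/3)/14 - 1186)**2 = (-51/14*(-5/3) - 1186)**2 = (85/14 - 1186)**2 = (-16519/14)**2 = 272877361/196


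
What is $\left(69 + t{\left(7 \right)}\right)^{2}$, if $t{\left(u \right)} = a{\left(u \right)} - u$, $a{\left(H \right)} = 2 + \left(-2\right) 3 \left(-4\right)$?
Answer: $7744$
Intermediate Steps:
$a{\left(H \right)} = 26$ ($a{\left(H \right)} = 2 - -24 = 2 + 24 = 26$)
$t{\left(u \right)} = 26 - u$
$\left(69 + t{\left(7 \right)}\right)^{2} = \left(69 + \left(26 - 7\right)\right)^{2} = \left(69 + 19\right)^{2} = 88^{2} = 7744$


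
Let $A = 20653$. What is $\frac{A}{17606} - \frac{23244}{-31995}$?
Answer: $\frac{356675533}{187767990} \approx 1.8996$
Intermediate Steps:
$\frac{A}{17606} - \frac{23244}{-31995} = \frac{20653}{17606} - \frac{23244}{-31995} = 20653 \cdot \frac{1}{17606} - - \frac{7748}{10665} = \frac{20653}{17606} + \frac{7748}{10665} = \frac{356675533}{187767990}$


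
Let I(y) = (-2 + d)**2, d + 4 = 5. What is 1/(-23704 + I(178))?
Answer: -1/23703 ≈ -4.2189e-5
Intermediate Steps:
d = 1 (d = -4 + 5 = 1)
I(y) = 1 (I(y) = (-2 + 1)**2 = (-1)**2 = 1)
1/(-23704 + I(178)) = 1/(-23704 + 1) = 1/(-23703) = -1/23703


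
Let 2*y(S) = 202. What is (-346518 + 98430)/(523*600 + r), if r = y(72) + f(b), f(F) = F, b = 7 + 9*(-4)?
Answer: -10337/13078 ≈ -0.79041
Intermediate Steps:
y(S) = 101 (y(S) = (½)*202 = 101)
b = -29 (b = 7 - 36 = -29)
r = 72 (r = 101 - 29 = 72)
(-346518 + 98430)/(523*600 + r) = (-346518 + 98430)/(523*600 + 72) = -248088/(313800 + 72) = -248088/313872 = -248088*1/313872 = -10337/13078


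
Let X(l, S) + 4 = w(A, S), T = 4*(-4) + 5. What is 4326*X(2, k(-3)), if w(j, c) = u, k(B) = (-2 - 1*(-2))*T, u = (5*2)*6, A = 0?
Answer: 242256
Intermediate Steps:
T = -11 (T = -16 + 5 = -11)
u = 60 (u = 10*6 = 60)
k(B) = 0 (k(B) = (-2 - 1*(-2))*(-11) = (-2 + 2)*(-11) = 0*(-11) = 0)
w(j, c) = 60
X(l, S) = 56 (X(l, S) = -4 + 60 = 56)
4326*X(2, k(-3)) = 4326*56 = 242256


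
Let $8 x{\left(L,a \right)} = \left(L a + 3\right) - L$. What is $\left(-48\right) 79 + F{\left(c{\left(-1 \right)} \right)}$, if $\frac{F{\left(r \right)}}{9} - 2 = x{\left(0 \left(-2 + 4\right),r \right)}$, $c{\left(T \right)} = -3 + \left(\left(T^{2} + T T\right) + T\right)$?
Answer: $- \frac{30165}{8} \approx -3770.6$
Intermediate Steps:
$x{\left(L,a \right)} = \frac{3}{8} - \frac{L}{8} + \frac{L a}{8}$ ($x{\left(L,a \right)} = \frac{\left(L a + 3\right) - L}{8} = \frac{\left(3 + L a\right) - L}{8} = \frac{3 - L + L a}{8} = \frac{3}{8} - \frac{L}{8} + \frac{L a}{8}$)
$c{\left(T \right)} = -3 + T + 2 T^{2}$ ($c{\left(T \right)} = -3 + \left(\left(T^{2} + T^{2}\right) + T\right) = -3 + \left(2 T^{2} + T\right) = -3 + \left(T + 2 T^{2}\right) = -3 + T + 2 T^{2}$)
$F{\left(r \right)} = \frac{171}{8}$ ($F{\left(r \right)} = 18 + 9 \left(\frac{3}{8} - \frac{0 \left(-2 + 4\right)}{8} + \frac{0 \left(-2 + 4\right) r}{8}\right) = 18 + 9 \left(\frac{3}{8} - \frac{0 \cdot 2}{8} + \frac{0 \cdot 2 r}{8}\right) = 18 + 9 \left(\frac{3}{8} - 0 + \frac{1}{8} \cdot 0 r\right) = 18 + 9 \left(\frac{3}{8} + 0 + 0\right) = 18 + 9 \cdot \frac{3}{8} = 18 + \frac{27}{8} = \frac{171}{8}$)
$\left(-48\right) 79 + F{\left(c{\left(-1 \right)} \right)} = \left(-48\right) 79 + \frac{171}{8} = -3792 + \frac{171}{8} = - \frac{30165}{8}$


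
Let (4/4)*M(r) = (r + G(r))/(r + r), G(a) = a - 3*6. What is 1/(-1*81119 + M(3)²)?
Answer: -1/81115 ≈ -1.2328e-5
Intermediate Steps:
G(a) = -18 + a (G(a) = a - 18 = -18 + a)
M(r) = (-18 + 2*r)/(2*r) (M(r) = (r + (-18 + r))/(r + r) = (-18 + 2*r)/((2*r)) = (-18 + 2*r)*(1/(2*r)) = (-18 + 2*r)/(2*r))
1/(-1*81119 + M(3)²) = 1/(-1*81119 + ((-9 + 3)/3)²) = 1/(-81119 + ((⅓)*(-6))²) = 1/(-81119 + (-2)²) = 1/(-81119 + 4) = 1/(-81115) = -1/81115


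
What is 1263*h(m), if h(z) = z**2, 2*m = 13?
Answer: 213447/4 ≈ 53362.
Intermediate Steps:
m = 13/2 (m = (1/2)*13 = 13/2 ≈ 6.5000)
1263*h(m) = 1263*(13/2)**2 = 1263*(169/4) = 213447/4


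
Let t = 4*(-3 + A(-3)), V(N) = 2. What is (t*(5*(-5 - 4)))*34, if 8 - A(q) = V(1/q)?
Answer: -18360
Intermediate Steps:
A(q) = 6 (A(q) = 8 - 1*2 = 8 - 2 = 6)
t = 12 (t = 4*(-3 + 6) = 4*3 = 12)
(t*(5*(-5 - 4)))*34 = (12*(5*(-5 - 4)))*34 = (12*(5*(-9)))*34 = (12*(-45))*34 = -540*34 = -18360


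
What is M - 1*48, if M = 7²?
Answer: 1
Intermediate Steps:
M = 49
M - 1*48 = 49 - 1*48 = 49 - 48 = 1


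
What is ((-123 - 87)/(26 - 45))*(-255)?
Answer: -53550/19 ≈ -2818.4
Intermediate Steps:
((-123 - 87)/(26 - 45))*(-255) = -210/(-19)*(-255) = -210*(-1/19)*(-255) = (210/19)*(-255) = -53550/19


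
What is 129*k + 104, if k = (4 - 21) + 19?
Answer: 362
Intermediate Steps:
k = 2 (k = -17 + 19 = 2)
129*k + 104 = 129*2 + 104 = 258 + 104 = 362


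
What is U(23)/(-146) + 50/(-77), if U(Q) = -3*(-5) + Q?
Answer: -5113/5621 ≈ -0.90962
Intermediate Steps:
U(Q) = 15 + Q
U(23)/(-146) + 50/(-77) = (15 + 23)/(-146) + 50/(-77) = 38*(-1/146) + 50*(-1/77) = -19/73 - 50/77 = -5113/5621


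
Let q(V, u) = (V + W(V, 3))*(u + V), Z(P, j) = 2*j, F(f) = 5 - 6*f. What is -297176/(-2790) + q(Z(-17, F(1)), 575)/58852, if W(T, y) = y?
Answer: 8745500311/82098540 ≈ 106.52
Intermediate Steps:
F(f) = 5 - 6*f
q(V, u) = (3 + V)*(V + u) (q(V, u) = (V + 3)*(u + V) = (3 + V)*(V + u))
-297176/(-2790) + q(Z(-17, F(1)), 575)/58852 = -297176/(-2790) + ((2*(5 - 6*1))² + 3*(2*(5 - 6*1)) + 3*575 + (2*(5 - 6*1))*575)/58852 = -297176*(-1/2790) + ((2*(5 - 6))² + 3*(2*(5 - 6)) + 1725 + (2*(5 - 6))*575)*(1/58852) = 148588/1395 + ((2*(-1))² + 3*(2*(-1)) + 1725 + (2*(-1))*575)*(1/58852) = 148588/1395 + ((-2)² + 3*(-2) + 1725 - 2*575)*(1/58852) = 148588/1395 + (4 - 6 + 1725 - 1150)*(1/58852) = 148588/1395 + 573*(1/58852) = 148588/1395 + 573/58852 = 8745500311/82098540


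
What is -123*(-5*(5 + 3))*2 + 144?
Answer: 9984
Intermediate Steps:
-123*(-5*(5 + 3))*2 + 144 = -123*(-5*8)*2 + 144 = -(-4920)*2 + 144 = -123*(-80) + 144 = 9840 + 144 = 9984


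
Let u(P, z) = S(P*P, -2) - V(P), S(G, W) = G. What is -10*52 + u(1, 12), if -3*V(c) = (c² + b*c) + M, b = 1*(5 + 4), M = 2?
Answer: -515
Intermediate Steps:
b = 9 (b = 1*9 = 9)
V(c) = -⅔ - 3*c - c²/3 (V(c) = -((c² + 9*c) + 2)/3 = -(2 + c² + 9*c)/3 = -⅔ - 3*c - c²/3)
u(P, z) = ⅔ + 3*P + 4*P²/3 (u(P, z) = P*P - (-⅔ - 3*P - P²/3) = P² + (⅔ + 3*P + P²/3) = ⅔ + 3*P + 4*P²/3)
-10*52 + u(1, 12) = -10*52 + (⅔ + 3*1 + (4/3)*1²) = -520 + (⅔ + 3 + (4/3)*1) = -520 + (⅔ + 3 + 4/3) = -520 + 5 = -515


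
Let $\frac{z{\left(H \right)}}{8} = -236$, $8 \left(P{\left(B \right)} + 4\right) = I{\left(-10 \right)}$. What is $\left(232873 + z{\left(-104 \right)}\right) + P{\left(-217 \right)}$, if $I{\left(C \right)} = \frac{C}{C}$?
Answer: $\frac{1847849}{8} \approx 2.3098 \cdot 10^{5}$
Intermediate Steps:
$I{\left(C \right)} = 1$
$P{\left(B \right)} = - \frac{31}{8}$ ($P{\left(B \right)} = -4 + \frac{1}{8} \cdot 1 = -4 + \frac{1}{8} = - \frac{31}{8}$)
$z{\left(H \right)} = -1888$ ($z{\left(H \right)} = 8 \left(-236\right) = -1888$)
$\left(232873 + z{\left(-104 \right)}\right) + P{\left(-217 \right)} = \left(232873 - 1888\right) - \frac{31}{8} = 230985 - \frac{31}{8} = \frac{1847849}{8}$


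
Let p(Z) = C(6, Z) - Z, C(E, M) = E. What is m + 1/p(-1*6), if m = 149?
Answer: 1789/12 ≈ 149.08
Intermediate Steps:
p(Z) = 6 - Z
m + 1/p(-1*6) = 149 + 1/(6 - (-1)*6) = 149 + 1/(6 - 1*(-6)) = 149 + 1/(6 + 6) = 149 + 1/12 = 1789/12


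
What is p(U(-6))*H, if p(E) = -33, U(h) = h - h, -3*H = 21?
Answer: 231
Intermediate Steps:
H = -7 (H = -⅓*21 = -7)
U(h) = 0
p(U(-6))*H = -33*(-7) = 231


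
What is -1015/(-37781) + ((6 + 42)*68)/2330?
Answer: 62841067/44014865 ≈ 1.4277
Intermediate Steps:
-1015/(-37781) + ((6 + 42)*68)/2330 = -1015*(-1/37781) + (48*68)*(1/2330) = 1015/37781 + 3264*(1/2330) = 1015/37781 + 1632/1165 = 62841067/44014865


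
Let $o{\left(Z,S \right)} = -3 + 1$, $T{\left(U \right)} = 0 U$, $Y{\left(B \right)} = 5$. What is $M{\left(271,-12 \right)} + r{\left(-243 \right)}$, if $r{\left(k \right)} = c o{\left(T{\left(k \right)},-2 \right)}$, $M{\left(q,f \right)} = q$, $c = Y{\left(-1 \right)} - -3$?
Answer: $255$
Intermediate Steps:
$c = 8$ ($c = 5 - -3 = 5 + 3 = 8$)
$T{\left(U \right)} = 0$
$o{\left(Z,S \right)} = -2$
$r{\left(k \right)} = -16$ ($r{\left(k \right)} = 8 \left(-2\right) = -16$)
$M{\left(271,-12 \right)} + r{\left(-243 \right)} = 271 - 16 = 255$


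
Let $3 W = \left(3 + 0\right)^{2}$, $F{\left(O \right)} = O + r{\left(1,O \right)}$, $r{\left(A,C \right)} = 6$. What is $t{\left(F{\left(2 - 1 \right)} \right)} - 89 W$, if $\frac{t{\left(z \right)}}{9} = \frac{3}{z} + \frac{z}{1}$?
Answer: $- \frac{1401}{7} \approx -200.14$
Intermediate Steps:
$F{\left(O \right)} = 6 + O$ ($F{\left(O \right)} = O + 6 = 6 + O$)
$t{\left(z \right)} = 9 z + \frac{27}{z}$ ($t{\left(z \right)} = 9 \left(\frac{3}{z} + \frac{z}{1}\right) = 9 \left(\frac{3}{z} + z 1\right) = 9 \left(\frac{3}{z} + z\right) = 9 \left(z + \frac{3}{z}\right) = 9 z + \frac{27}{z}$)
$W = 3$ ($W = \frac{\left(3 + 0\right)^{2}}{3} = \frac{3^{2}}{3} = \frac{1}{3} \cdot 9 = 3$)
$t{\left(F{\left(2 - 1 \right)} \right)} - 89 W = \left(9 \left(6 + \left(2 - 1\right)\right) + \frac{27}{6 + \left(2 - 1\right)}\right) - 267 = \left(9 \left(6 + 1\right) + \frac{27}{6 + 1}\right) - 267 = \left(9 \cdot 7 + \frac{27}{7}\right) - 267 = \left(63 + 27 \cdot \frac{1}{7}\right) - 267 = \left(63 + \frac{27}{7}\right) - 267 = \frac{468}{7} - 267 = - \frac{1401}{7}$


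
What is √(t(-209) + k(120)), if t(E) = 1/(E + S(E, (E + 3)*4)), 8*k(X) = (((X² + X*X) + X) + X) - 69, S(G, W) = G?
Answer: √2530962830/836 ≈ 60.178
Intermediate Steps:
k(X) = -69/8 + X/4 + X²/4 (k(X) = ((((X² + X*X) + X) + X) - 69)/8 = ((((X² + X²) + X) + X) - 69)/8 = (((2*X² + X) + X) - 69)/8 = (((X + 2*X²) + X) - 69)/8 = ((2*X + 2*X²) - 69)/8 = (-69 + 2*X + 2*X²)/8 = -69/8 + X/4 + X²/4)
t(E) = 1/(2*E) (t(E) = 1/(E + E) = 1/(2*E))
√(t(-209) + k(120)) = √((½)/(-209) + (-69/8 + (¼)*120 + (¼)*120²)) = √((½)*(-1/209) + (-69/8 + 30 + (¼)*14400)) = √(-1/418 + (-69/8 + 30 + 3600)) = √(-1/418 + 28971/8) = √(6054935/1672) = √2530962830/836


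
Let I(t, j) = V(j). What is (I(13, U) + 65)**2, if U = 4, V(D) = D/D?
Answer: 4356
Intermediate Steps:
V(D) = 1
I(t, j) = 1
(I(13, U) + 65)**2 = (1 + 65)**2 = 66**2 = 4356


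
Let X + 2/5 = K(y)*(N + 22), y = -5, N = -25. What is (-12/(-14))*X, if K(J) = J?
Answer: 438/35 ≈ 12.514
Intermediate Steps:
X = 73/5 (X = -⅖ - 5*(-25 + 22) = -⅖ - 5*(-3) = -⅖ + 15 = 73/5 ≈ 14.600)
(-12/(-14))*X = -12/(-14)*(73/5) = -12*(-1/14)*(73/5) = (6/7)*(73/5) = 438/35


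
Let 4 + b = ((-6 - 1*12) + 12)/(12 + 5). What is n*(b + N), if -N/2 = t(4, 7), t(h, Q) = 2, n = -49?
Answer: 6958/17 ≈ 409.29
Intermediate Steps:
b = -74/17 (b = -4 + ((-6 - 1*12) + 12)/(12 + 5) = -4 + ((-6 - 12) + 12)/17 = -4 + (-18 + 12)*(1/17) = -4 - 6*1/17 = -4 - 6/17 = -74/17 ≈ -4.3529)
N = -4 (N = -2*2 = -4)
n*(b + N) = -49*(-74/17 - 4) = -49*(-142/17) = 6958/17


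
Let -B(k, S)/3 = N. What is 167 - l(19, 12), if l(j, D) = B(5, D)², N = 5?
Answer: -58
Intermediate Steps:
B(k, S) = -15 (B(k, S) = -3*5 = -15)
l(j, D) = 225 (l(j, D) = (-15)² = 225)
167 - l(19, 12) = 167 - 1*225 = 167 - 225 = -58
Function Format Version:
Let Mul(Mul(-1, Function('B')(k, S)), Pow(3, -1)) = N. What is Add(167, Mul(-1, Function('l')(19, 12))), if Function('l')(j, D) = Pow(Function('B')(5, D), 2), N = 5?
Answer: -58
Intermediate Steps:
Function('B')(k, S) = -15 (Function('B')(k, S) = Mul(-3, 5) = -15)
Function('l')(j, D) = 225 (Function('l')(j, D) = Pow(-15, 2) = 225)
Add(167, Mul(-1, Function('l')(19, 12))) = Add(167, Mul(-1, 225)) = Add(167, -225) = -58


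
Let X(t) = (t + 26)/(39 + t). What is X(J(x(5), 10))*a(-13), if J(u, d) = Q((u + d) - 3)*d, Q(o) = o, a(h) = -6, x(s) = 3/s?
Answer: -612/115 ≈ -5.3217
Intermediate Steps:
J(u, d) = d*(-3 + d + u) (J(u, d) = ((u + d) - 3)*d = ((d + u) - 3)*d = (-3 + d + u)*d = d*(-3 + d + u))
X(t) = (26 + t)/(39 + t)
X(J(x(5), 10))*a(-13) = ((26 + 10*(-3 + 10 + 3/5))/(39 + 10*(-3 + 10 + 3/5)))*(-6) = ((26 + 10*(-3 + 10 + 3*(⅕)))/(39 + 10*(-3 + 10 + 3*(⅕))))*(-6) = ((26 + 10*(-3 + 10 + ⅗))/(39 + 10*(-3 + 10 + ⅗)))*(-6) = ((26 + 10*(38/5))/(39 + 10*(38/5)))*(-6) = ((26 + 76)/(39 + 76))*(-6) = (102/115)*(-6) = -612/115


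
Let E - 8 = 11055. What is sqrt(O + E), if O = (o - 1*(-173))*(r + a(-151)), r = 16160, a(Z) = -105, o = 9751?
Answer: sqrt(159340883) ≈ 12623.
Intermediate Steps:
E = 11063 (E = 8 + 11055 = 11063)
O = 159329820 (O = (9751 - 1*(-173))*(16160 - 105) = (9751 + 173)*16055 = 9924*16055 = 159329820)
sqrt(O + E) = sqrt(159329820 + 11063) = sqrt(159340883)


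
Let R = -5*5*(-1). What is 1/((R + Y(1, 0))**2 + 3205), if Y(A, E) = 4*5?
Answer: 1/5230 ≈ 0.00019120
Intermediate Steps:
Y(A, E) = 20
R = 25 (R = -25*(-1) = 25)
1/((R + Y(1, 0))**2 + 3205) = 1/((25 + 20)**2 + 3205) = 1/(45**2 + 3205) = 1/(2025 + 3205) = 1/5230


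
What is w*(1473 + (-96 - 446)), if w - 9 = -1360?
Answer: -1257781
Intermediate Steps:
w = -1351 (w = 9 - 1360 = -1351)
w*(1473 + (-96 - 446)) = -1351*(1473 + (-96 - 446)) = -1351*(1473 - 542) = -1351*931 = -1257781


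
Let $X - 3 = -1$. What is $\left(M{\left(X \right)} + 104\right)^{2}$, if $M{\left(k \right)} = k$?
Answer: $11236$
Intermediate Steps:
$X = 2$ ($X = 3 - 1 = 2$)
$\left(M{\left(X \right)} + 104\right)^{2} = \left(2 + 104\right)^{2} = 106^{2} = 11236$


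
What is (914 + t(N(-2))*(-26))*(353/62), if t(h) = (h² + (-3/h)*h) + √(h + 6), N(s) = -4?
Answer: 101664/31 - 4589*√2/31 ≈ 3070.1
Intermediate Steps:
t(h) = -3 + h² + √(6 + h) (t(h) = (h² - 3) + √(6 + h) = (-3 + h²) + √(6 + h) = -3 + h² + √(6 + h))
(914 + t(N(-2))*(-26))*(353/62) = (914 + (-3 + (-4)² + √(6 - 4))*(-26))*(353/62) = (914 + (-3 + 16 + √2)*(-26))*(353*(1/62)) = (914 + (13 + √2)*(-26))*(353/62) = (914 + (-338 - 26*√2))*(353/62) = (576 - 26*√2)*(353/62) = 101664/31 - 4589*√2/31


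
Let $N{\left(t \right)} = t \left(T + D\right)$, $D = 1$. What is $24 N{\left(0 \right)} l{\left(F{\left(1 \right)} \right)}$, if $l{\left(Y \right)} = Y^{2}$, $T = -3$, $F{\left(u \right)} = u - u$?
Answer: $0$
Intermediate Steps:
$F{\left(u \right)} = 0$
$N{\left(t \right)} = - 2 t$ ($N{\left(t \right)} = t \left(-3 + 1\right) = t \left(-2\right) = - 2 t$)
$24 N{\left(0 \right)} l{\left(F{\left(1 \right)} \right)} = 24 \left(\left(-2\right) 0\right) 0^{2} = 24 \cdot 0 \cdot 0 = 0 \cdot 0 = 0$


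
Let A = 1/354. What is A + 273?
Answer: 96643/354 ≈ 273.00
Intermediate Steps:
A = 1/354 ≈ 0.0028249
A + 273 = 1/354 + 273 = 96643/354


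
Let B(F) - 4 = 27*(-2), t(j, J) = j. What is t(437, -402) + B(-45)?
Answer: 387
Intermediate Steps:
B(F) = -50 (B(F) = 4 + 27*(-2) = 4 - 54 = -50)
t(437, -402) + B(-45) = 437 - 50 = 387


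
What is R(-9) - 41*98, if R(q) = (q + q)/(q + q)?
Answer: -4017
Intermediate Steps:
R(q) = 1 (R(q) = (2*q)/((2*q)) = (2*q)*(1/(2*q)) = 1)
R(-9) - 41*98 = 1 - 41*98 = 1 - 4018 = -4017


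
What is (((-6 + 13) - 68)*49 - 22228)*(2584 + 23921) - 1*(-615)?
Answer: -668375970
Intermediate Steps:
(((-6 + 13) - 68)*49 - 22228)*(2584 + 23921) - 1*(-615) = ((7 - 68)*49 - 22228)*26505 + 615 = (-61*49 - 22228)*26505 + 615 = (-2989 - 22228)*26505 + 615 = -25217*26505 + 615 = -668376585 + 615 = -668375970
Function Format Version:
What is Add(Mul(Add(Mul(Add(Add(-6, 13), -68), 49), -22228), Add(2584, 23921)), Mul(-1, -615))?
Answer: -668375970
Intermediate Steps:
Add(Mul(Add(Mul(Add(Add(-6, 13), -68), 49), -22228), Add(2584, 23921)), Mul(-1, -615)) = Add(Mul(Add(Mul(Add(7, -68), 49), -22228), 26505), 615) = Add(Mul(Add(Mul(-61, 49), -22228), 26505), 615) = Add(Mul(Add(-2989, -22228), 26505), 615) = Add(Mul(-25217, 26505), 615) = Add(-668376585, 615) = -668375970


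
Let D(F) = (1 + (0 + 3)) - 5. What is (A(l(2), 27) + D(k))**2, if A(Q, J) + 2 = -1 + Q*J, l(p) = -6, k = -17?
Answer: 27556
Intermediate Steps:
D(F) = -1 (D(F) = (1 + 3) - 5 = 4 - 5 = -1)
A(Q, J) = -3 + J*Q (A(Q, J) = -2 + (-1 + Q*J) = -2 + (-1 + J*Q) = -3 + J*Q)
(A(l(2), 27) + D(k))**2 = ((-3 + 27*(-6)) - 1)**2 = ((-3 - 162) - 1)**2 = (-165 - 1)**2 = (-166)**2 = 27556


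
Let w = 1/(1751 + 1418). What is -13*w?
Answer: -13/3169 ≈ -0.0041022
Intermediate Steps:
w = 1/3169 ≈ 0.00031556
-13*w = -13*1/3169 = -13/3169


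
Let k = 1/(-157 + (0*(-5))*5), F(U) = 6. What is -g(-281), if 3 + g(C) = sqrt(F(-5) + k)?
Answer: 3 - sqrt(147737)/157 ≈ 0.55181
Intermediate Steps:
k = -1/157 (k = 1/(-157 + 0*5) = 1/(-157 + 0) = 1/(-157) = -1/157 ≈ -0.0063694)
g(C) = -3 + sqrt(147737)/157 (g(C) = -3 + sqrt(6 - 1/157) = -3 + sqrt(941/157) = -3 + sqrt(147737)/157)
-g(-281) = -(-3 + sqrt(147737)/157) = 3 - sqrt(147737)/157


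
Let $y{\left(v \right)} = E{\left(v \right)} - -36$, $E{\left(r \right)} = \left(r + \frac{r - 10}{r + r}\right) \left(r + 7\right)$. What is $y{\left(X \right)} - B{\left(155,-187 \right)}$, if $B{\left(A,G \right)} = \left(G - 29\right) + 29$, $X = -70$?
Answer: $4597$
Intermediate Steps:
$E{\left(r \right)} = \left(7 + r\right) \left(r + \frac{-10 + r}{2 r}\right)$ ($E{\left(r \right)} = \left(r + \frac{-10 + r}{2 r}\right) \left(7 + r\right) = \left(7 + r\right) \left(r + \frac{-10 + r}{2 r}\right)$)
$B{\left(A,G \right)} = G$ ($B{\left(A,G \right)} = \left(-29 + G\right) + 29 = G$)
$y{\left(v \right)} = \frac{69}{2} + v^{2} - \frac{35}{v} + \frac{15 v}{2}$ ($y{\left(v \right)} = \left(- \frac{3}{2} + v^{2} - \frac{35}{v} + \frac{15 v}{2}\right) - -36 = \left(- \frac{3}{2} + v^{2} - \frac{35}{v} + \frac{15 v}{2}\right) + 36 = \frac{69}{2} + v^{2} - \frac{35}{v} + \frac{15 v}{2}$)
$y{\left(X \right)} - B{\left(155,-187 \right)} = \left(\frac{69}{2} + \left(-70\right)^{2} - \frac{35}{-70} + \frac{15}{2} \left(-70\right)\right) - -187 = \left(\frac{69}{2} + 4900 - - \frac{1}{2} - 525\right) + 187 = \left(\frac{69}{2} + 4900 + \frac{1}{2} - 525\right) + 187 = 4410 + 187 = 4597$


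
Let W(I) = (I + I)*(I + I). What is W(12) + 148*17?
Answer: 3092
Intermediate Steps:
W(I) = 4*I**2 (W(I) = (2*I)*(2*I) = 4*I**2)
W(12) + 148*17 = 4*12**2 + 148*17 = 4*144 + 2516 = 576 + 2516 = 3092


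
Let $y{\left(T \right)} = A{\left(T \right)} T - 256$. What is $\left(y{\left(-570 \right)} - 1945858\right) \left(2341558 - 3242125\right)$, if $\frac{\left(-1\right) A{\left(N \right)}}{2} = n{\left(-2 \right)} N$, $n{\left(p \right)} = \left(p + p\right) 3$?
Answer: $-5269655192562$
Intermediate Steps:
$n{\left(p \right)} = 6 p$ ($n{\left(p \right)} = 2 p 3 = 6 p$)
$A{\left(N \right)} = 24 N$ ($A{\left(N \right)} = - 2 \cdot 6 \left(-2\right) N = - 2 \left(- 12 N\right) = 24 N$)
$y{\left(T \right)} = -256 + 24 T^{2}$ ($y{\left(T \right)} = 24 T T - 256 = 24 T^{2} - 256 = -256 + 24 T^{2}$)
$\left(y{\left(-570 \right)} - 1945858\right) \left(2341558 - 3242125\right) = \left(\left(-256 + 24 \left(-570\right)^{2}\right) - 1945858\right) \left(2341558 - 3242125\right) = \left(\left(-256 + 24 \cdot 324900\right) - 1945858\right) \left(-900567\right) = \left(\left(-256 + 7797600\right) - 1945858\right) \left(-900567\right) = \left(7797344 - 1945858\right) \left(-900567\right) = 5851486 \left(-900567\right) = -5269655192562$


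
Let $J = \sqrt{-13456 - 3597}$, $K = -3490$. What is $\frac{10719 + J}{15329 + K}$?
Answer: $\frac{10719}{11839} + \frac{i \sqrt{17053}}{11839} \approx 0.9054 + 0.01103 i$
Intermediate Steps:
$J = i \sqrt{17053}$ ($J = \sqrt{-17053} = i \sqrt{17053} \approx 130.59 i$)
$\frac{10719 + J}{15329 + K} = \frac{10719 + i \sqrt{17053}}{15329 - 3490} = \frac{10719 + i \sqrt{17053}}{11839} = \left(10719 + i \sqrt{17053}\right) \frac{1}{11839} = \frac{10719}{11839} + \frac{i \sqrt{17053}}{11839}$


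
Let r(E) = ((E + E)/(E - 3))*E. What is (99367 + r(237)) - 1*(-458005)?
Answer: 7252077/13 ≈ 5.5785e+5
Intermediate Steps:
r(E) = 2*E**2/(-3 + E) (r(E) = ((2*E)/(-3 + E))*E = (2*E/(-3 + E))*E = 2*E**2/(-3 + E))
(99367 + r(237)) - 1*(-458005) = (99367 + 2*237**2/(-3 + 237)) - 1*(-458005) = (99367 + 2*56169/234) + 458005 = (99367 + 2*56169*(1/234)) + 458005 = (99367 + 6241/13) + 458005 = 1298012/13 + 458005 = 7252077/13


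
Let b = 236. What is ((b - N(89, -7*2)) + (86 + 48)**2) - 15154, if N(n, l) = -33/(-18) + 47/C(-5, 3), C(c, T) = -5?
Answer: 91367/30 ≈ 3045.6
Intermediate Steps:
N(n, l) = -227/30 (N(n, l) = -33/(-18) + 47/(-5) = -33*(-1/18) + 47*(-1/5) = 11/6 - 47/5 = -227/30)
((b - N(89, -7*2)) + (86 + 48)**2) - 15154 = ((236 - 1*(-227/30)) + (86 + 48)**2) - 15154 = ((236 + 227/30) + 134**2) - 15154 = (7307/30 + 17956) - 15154 = 545987/30 - 15154 = 91367/30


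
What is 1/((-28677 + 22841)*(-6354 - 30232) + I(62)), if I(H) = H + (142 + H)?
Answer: 1/213516162 ≈ 4.6835e-9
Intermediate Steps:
I(H) = 142 + 2*H
1/((-28677 + 22841)*(-6354 - 30232) + I(62)) = 1/((-28677 + 22841)*(-6354 - 30232) + (142 + 2*62)) = 1/(-5836*(-36586) + (142 + 124)) = 1/(213515896 + 266) = 1/213516162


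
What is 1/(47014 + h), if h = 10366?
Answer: 1/57380 ≈ 1.7428e-5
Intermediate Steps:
1/(47014 + h) = 1/(47014 + 10366) = 1/57380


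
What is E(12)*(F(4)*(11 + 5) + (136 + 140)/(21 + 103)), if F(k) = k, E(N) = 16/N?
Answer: 8212/93 ≈ 88.301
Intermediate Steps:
E(12)*(F(4)*(11 + 5) + (136 + 140)/(21 + 103)) = (16/12)*(4*(11 + 5) + (136 + 140)/(21 + 103)) = (16*(1/12))*(4*16 + 276/124) = 4*(64 + 276*(1/124))/3 = 4*(64 + 69/31)/3 = (4/3)*(2053/31) = 8212/93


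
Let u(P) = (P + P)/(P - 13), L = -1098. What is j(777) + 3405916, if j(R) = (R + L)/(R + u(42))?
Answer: 25677197621/7539 ≈ 3.4059e+6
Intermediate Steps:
u(P) = 2*P/(-13 + P) (u(P) = (2*P)/(-13 + P) = 2*P/(-13 + P))
j(R) = (-1098 + R)/(84/29 + R) (j(R) = (R - 1098)/(R + 2*42/(-13 + 42)) = (-1098 + R)/(R + 2*42/29) = (-1098 + R)/(R + 2*42*(1/29)) = (-1098 + R)/(R + 84/29) = (-1098 + R)/(84/29 + R))
j(777) + 3405916 = 29*(-1098 + 777)/(84 + 29*777) + 3405916 = 29*(-321)/(84 + 22533) + 3405916 = 29*(-321)/22617 + 3405916 = 29*(1/22617)*(-321) + 3405916 = -3103/7539 + 3405916 = 25677197621/7539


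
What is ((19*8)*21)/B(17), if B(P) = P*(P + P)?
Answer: 1596/289 ≈ 5.5225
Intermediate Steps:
B(P) = 2*P² (B(P) = P*(2*P) = 2*P²)
((19*8)*21)/B(17) = ((19*8)*21)/((2*17²)) = (152*21)/((2*289)) = 3192/578 = 3192*(1/578) = 1596/289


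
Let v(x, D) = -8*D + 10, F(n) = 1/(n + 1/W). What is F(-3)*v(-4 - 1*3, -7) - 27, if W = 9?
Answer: -648/13 ≈ -49.846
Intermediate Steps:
F(n) = 1/(⅑ + n) (F(n) = 1/(n + 1/9) = 1/(n + ⅑) = 1/(⅑ + n))
v(x, D) = 10 - 8*D
F(-3)*v(-4 - 1*3, -7) - 27 = (9/(1 + 9*(-3)))*(10 - 8*(-7)) - 27 = (9/(1 - 27))*(10 + 56) - 27 = (9/(-26))*66 - 27 = (9*(-1/26))*66 - 27 = -9/26*66 - 27 = -297/13 - 27 = -648/13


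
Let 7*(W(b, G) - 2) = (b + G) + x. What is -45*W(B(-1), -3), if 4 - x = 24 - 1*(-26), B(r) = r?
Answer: 1620/7 ≈ 231.43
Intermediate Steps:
x = -46 (x = 4 - (24 - 1*(-26)) = 4 - (24 + 26) = 4 - 1*50 = 4 - 50 = -46)
W(b, G) = -32/7 + G/7 + b/7 (W(b, G) = 2 + ((b + G) - 46)/7 = 2 + ((G + b) - 46)/7 = 2 + (-46 + G + b)/7 = 2 + (-46/7 + G/7 + b/7) = -32/7 + G/7 + b/7)
-45*W(B(-1), -3) = -45*(-32/7 + (1/7)*(-3) + (1/7)*(-1)) = -45*(-32/7 - 3/7 - 1/7) = -45*(-36/7) = 1620/7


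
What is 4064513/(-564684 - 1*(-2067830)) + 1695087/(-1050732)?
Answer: 10634263147/9749404956 ≈ 1.0908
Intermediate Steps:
4064513/(-564684 - 1*(-2067830)) + 1695087/(-1050732) = 4064513/(-564684 + 2067830) + 1695087*(-1/1050732) = 4064513/1503146 - 20927/12972 = 10634263147/9749404956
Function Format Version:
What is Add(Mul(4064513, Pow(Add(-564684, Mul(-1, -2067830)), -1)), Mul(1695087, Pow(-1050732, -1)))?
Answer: Rational(10634263147, 9749404956) ≈ 1.0908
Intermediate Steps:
Add(Mul(4064513, Pow(Add(-564684, Mul(-1, -2067830)), -1)), Mul(1695087, Pow(-1050732, -1))) = Add(Mul(4064513, Pow(Add(-564684, 2067830), -1)), Mul(1695087, Rational(-1, 1050732))) = Add(Mul(4064513, Pow(1503146, -1)), Rational(-20927, 12972)) = Add(Mul(4064513, Rational(1, 1503146)), Rational(-20927, 12972)) = Add(Rational(4064513, 1503146), Rational(-20927, 12972)) = Rational(10634263147, 9749404956)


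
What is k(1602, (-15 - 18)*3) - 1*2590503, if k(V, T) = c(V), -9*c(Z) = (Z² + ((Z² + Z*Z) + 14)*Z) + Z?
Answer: -916518153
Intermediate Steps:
c(Z) = -Z/9 - Z²/9 - Z*(14 + 2*Z²)/9 (c(Z) = -((Z² + ((Z² + Z*Z) + 14)*Z) + Z)/9 = -((Z² + ((Z² + Z²) + 14)*Z) + Z)/9 = -((Z² + (2*Z² + 14)*Z) + Z)/9 = -((Z² + (14 + 2*Z²)*Z) + Z)/9 = -((Z² + Z*(14 + 2*Z²)) + Z)/9 = -(Z + Z² + Z*(14 + 2*Z²))/9 = -Z/9 - Z²/9 - Z*(14 + 2*Z²)/9)
k(V, T) = -V*(15 + V + 2*V²)/9
k(1602, (-15 - 18)*3) - 1*2590503 = -⅑*1602*(15 + 1602 + 2*1602²) - 1*2590503 = -⅑*1602*(15 + 1602 + 2*2566404) - 2590503 = -⅑*1602*(15 + 1602 + 5132808) - 2590503 = -⅑*1602*5134425 - 2590503 = -913927650 - 2590503 = -916518153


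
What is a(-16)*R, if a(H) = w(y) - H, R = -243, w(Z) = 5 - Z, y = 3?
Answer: -4374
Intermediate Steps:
a(H) = 2 - H (a(H) = (5 - 1*3) - H = (5 - 3) - H = 2 - H)
a(-16)*R = (2 - 1*(-16))*(-243) = (2 + 16)*(-243) = 18*(-243) = -4374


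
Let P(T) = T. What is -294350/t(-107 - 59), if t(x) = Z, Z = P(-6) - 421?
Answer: 42050/61 ≈ 689.34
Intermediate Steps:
Z = -427 (Z = -6 - 421 = -427)
t(x) = -427
-294350/t(-107 - 59) = -294350/(-427) = -294350*(-1/427) = 42050/61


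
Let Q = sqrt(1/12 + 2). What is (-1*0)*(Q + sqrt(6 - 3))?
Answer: 0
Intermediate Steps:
Q = 5*sqrt(3)/6 (Q = sqrt(1/12 + 2) = sqrt(25/12) = 5*sqrt(3)/6 ≈ 1.4434)
(-1*0)*(Q + sqrt(6 - 3)) = (-1*0)*(5*sqrt(3)/6 + sqrt(6 - 3)) = 0*(5*sqrt(3)/6 + sqrt(3)) = 0*(11*sqrt(3)/6) = 0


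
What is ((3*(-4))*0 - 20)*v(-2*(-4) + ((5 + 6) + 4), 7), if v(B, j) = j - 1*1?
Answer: -120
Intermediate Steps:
v(B, j) = -1 + j (v(B, j) = j - 1 = -1 + j)
((3*(-4))*0 - 20)*v(-2*(-4) + ((5 + 6) + 4), 7) = ((3*(-4))*0 - 20)*(-1 + 7) = (-12*0 - 20)*6 = (0 - 20)*6 = -20*6 = -120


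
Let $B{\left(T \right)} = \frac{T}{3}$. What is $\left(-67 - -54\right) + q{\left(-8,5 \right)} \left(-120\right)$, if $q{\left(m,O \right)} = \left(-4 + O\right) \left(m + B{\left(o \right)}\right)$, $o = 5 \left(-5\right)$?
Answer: $1947$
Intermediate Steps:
$o = -25$
$B{\left(T \right)} = \frac{T}{3}$ ($B{\left(T \right)} = T \frac{1}{3} = \frac{T}{3}$)
$q{\left(m,O \right)} = \left(-4 + O\right) \left(- \frac{25}{3} + m\right)$ ($q{\left(m,O \right)} = \left(-4 + O\right) \left(m + \frac{1}{3} \left(-25\right)\right) = \left(-4 + O\right) \left(m - \frac{25}{3}\right) = \left(-4 + O\right) \left(- \frac{25}{3} + m\right)$)
$\left(-67 - -54\right) + q{\left(-8,5 \right)} \left(-120\right) = \left(-67 - -54\right) + \left(\frac{100}{3} - -32 - \frac{125}{3} + 5 \left(-8\right)\right) \left(-120\right) = \left(-67 + 54\right) + \left(\frac{100}{3} + 32 - \frac{125}{3} - 40\right) \left(-120\right) = -13 - -1960 = -13 + 1960 = 1947$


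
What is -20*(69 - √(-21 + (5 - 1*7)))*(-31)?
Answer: 42780 - 620*I*√23 ≈ 42780.0 - 2973.4*I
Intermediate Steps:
-20*(69 - √(-21 + (5 - 1*7)))*(-31) = -20*(69 - √(-21 + (5 - 7)))*(-31) = -20*(69 - √(-21 - 2))*(-31) = -20*(69 - √(-23))*(-31) = -20*(69 - I*√23)*(-31) = (-1380 + 20*I*√23)*(-31) = 42780 - 620*I*√23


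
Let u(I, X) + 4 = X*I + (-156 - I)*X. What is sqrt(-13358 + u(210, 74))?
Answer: I*sqrt(24906) ≈ 157.82*I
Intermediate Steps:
u(I, X) = -4 + I*X + X*(-156 - I) (u(I, X) = -4 + (X*I + (-156 - I)*X) = -4 + (I*X + X*(-156 - I)) = -4 + I*X + X*(-156 - I))
sqrt(-13358 + u(210, 74)) = sqrt(-13358 + (-4 - 156*74)) = sqrt(-13358 + (-4 - 11544)) = sqrt(-13358 - 11548) = sqrt(-24906) = I*sqrt(24906)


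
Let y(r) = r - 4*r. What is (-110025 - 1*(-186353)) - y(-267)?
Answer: 75527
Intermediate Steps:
y(r) = -3*r
(-110025 - 1*(-186353)) - y(-267) = (-110025 - 1*(-186353)) - (-3)*(-267) = (-110025 + 186353) - 1*801 = 76328 - 801 = 75527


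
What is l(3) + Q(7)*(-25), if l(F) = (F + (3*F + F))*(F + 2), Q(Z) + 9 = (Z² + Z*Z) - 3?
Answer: -2075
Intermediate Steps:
Q(Z) = -12 + 2*Z² (Q(Z) = -9 + ((Z² + Z*Z) - 3) = -9 + ((Z² + Z²) - 3) = -9 + (2*Z² - 3) = -9 + (-3 + 2*Z²) = -12 + 2*Z²)
l(F) = 5*F*(2 + F) (l(F) = (F + 4*F)*(2 + F) = (5*F)*(2 + F) = 5*F*(2 + F))
l(3) + Q(7)*(-25) = 5*3*(2 + 3) + (-12 + 2*7²)*(-25) = 5*3*5 + (-12 + 2*49)*(-25) = 75 + (-12 + 98)*(-25) = 75 + 86*(-25) = 75 - 2150 = -2075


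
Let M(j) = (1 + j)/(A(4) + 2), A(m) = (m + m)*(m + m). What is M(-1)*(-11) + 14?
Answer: 14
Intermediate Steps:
A(m) = 4*m² (A(m) = (2*m)*(2*m) = 4*m²)
M(j) = 1/66 + j/66 (M(j) = (1 + j)/(4*4² + 2) = (1 + j)/(4*16 + 2) = (1 + j)/(64 + 2) = (1 + j)/66 = (1 + j)*(1/66) = 1/66 + j/66)
M(-1)*(-11) + 14 = (1/66 + (1/66)*(-1))*(-11) + 14 = (1/66 - 1/66)*(-11) + 14 = 0*(-11) + 14 = 0 + 14 = 14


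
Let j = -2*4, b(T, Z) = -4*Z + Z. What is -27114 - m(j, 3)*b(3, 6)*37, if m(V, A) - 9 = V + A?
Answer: -24450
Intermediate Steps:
b(T, Z) = -3*Z
j = -8
m(V, A) = 9 + A + V (m(V, A) = 9 + (V + A) = 9 + (A + V) = 9 + A + V)
-27114 - m(j, 3)*b(3, 6)*37 = -27114 - (9 + 3 - 8)*(-3*6)*37 = -27114 - 4*(-18)*37 = -27114 - (-72)*37 = -27114 - 1*(-2664) = -27114 + 2664 = -24450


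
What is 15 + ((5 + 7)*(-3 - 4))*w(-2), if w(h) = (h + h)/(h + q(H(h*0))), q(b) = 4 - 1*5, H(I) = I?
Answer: -97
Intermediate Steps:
q(b) = -1 (q(b) = 4 - 5 = -1)
w(h) = 2*h/(-1 + h) (w(h) = (h + h)/(h - 1) = (2*h)/(-1 + h) = 2*h/(-1 + h))
15 + ((5 + 7)*(-3 - 4))*w(-2) = 15 + ((5 + 7)*(-3 - 4))*(2*(-2)/(-1 - 2)) = 15 + (12*(-7))*(2*(-2)/(-3)) = 15 - 168*(-2)*(-1)/3 = 15 - 84*4/3 = 15 - 112 = -97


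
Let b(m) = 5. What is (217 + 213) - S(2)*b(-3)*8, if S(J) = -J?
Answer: 510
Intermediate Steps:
(217 + 213) - S(2)*b(-3)*8 = (217 + 213) - -1*2*5*8 = 430 - (-2*5)*8 = 430 - (-10)*8 = 430 - 1*(-80) = 430 + 80 = 510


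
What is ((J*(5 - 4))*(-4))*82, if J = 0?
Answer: 0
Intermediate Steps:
((J*(5 - 4))*(-4))*82 = ((0*(5 - 4))*(-4))*82 = ((0*1)*(-4))*82 = (0*(-4))*82 = 0*82 = 0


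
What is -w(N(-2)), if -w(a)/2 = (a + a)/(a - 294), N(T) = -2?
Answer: 1/37 ≈ 0.027027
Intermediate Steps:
w(a) = -4*a/(-294 + a) (w(a) = -2*(a + a)/(a - 294) = -2*2*a/(-294 + a) = -4*a/(-294 + a))
-w(N(-2)) = -(-4)*(-2)/(-294 - 2) = -(-4)*(-2)/(-296) = -(-4)*(-2)*(-1)/296 = -1*(-1/37) = 1/37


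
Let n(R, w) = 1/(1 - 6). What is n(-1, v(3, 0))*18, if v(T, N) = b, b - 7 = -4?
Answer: -18/5 ≈ -3.6000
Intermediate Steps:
b = 3 (b = 7 - 4 = 3)
v(T, N) = 3
n(R, w) = -⅕ (n(R, w) = 1/(-5) = -⅕)
n(-1, v(3, 0))*18 = -⅕*18 = -18/5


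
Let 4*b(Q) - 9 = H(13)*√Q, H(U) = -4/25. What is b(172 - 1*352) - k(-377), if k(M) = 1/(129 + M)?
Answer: 559/248 - 6*I*√5/25 ≈ 2.254 - 0.53666*I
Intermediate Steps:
H(U) = -4/25 (H(U) = -4*1/25 = -4/25)
b(Q) = 9/4 - √Q/25 (b(Q) = 9/4 + (-4*√Q/25)/4 = 9/4 - √Q/25)
b(172 - 1*352) - k(-377) = (9/4 - √(172 - 1*352)/25) - 1/(129 - 377) = (9/4 - √(172 - 352)/25) - 1/(-248) = (9/4 - 6*I*√5/25) - 1*(-1/248) = (9/4 - 6*I*√5/25) + 1/248 = 559/248 - 6*I*√5/25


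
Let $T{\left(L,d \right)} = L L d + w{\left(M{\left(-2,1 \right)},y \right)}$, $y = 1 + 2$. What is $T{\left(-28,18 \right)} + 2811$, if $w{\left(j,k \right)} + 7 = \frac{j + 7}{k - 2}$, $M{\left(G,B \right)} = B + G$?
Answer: $16922$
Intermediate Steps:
$y = 3$
$w{\left(j,k \right)} = -7 + \frac{7 + j}{-2 + k}$ ($w{\left(j,k \right)} = -7 + \frac{j + 7}{k - 2} = -7 + \frac{7 + j}{-2 + k}$)
$T{\left(L,d \right)} = -1 + d L^{2}$ ($T{\left(L,d \right)} = L L d + \frac{21 + \left(1 - 2\right) - 21}{-2 + 3} = L^{2} d + \frac{21 - 1 - 21}{1} = d L^{2} + 1 \left(-1\right) = d L^{2} - 1 = -1 + d L^{2}$)
$T{\left(-28,18 \right)} + 2811 = \left(-1 + 18 \left(-28\right)^{2}\right) + 2811 = \left(-1 + 18 \cdot 784\right) + 2811 = \left(-1 + 14112\right) + 2811 = 14111 + 2811 = 16922$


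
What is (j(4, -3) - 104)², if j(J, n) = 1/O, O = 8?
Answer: 690561/64 ≈ 10790.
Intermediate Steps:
j(J, n) = ⅛ (j(J, n) = 1/8 = ⅛)
(j(4, -3) - 104)² = (⅛ - 104)² = (-831/8)² = 690561/64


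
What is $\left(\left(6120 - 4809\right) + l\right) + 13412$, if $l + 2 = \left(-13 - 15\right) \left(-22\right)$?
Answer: $15337$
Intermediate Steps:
$l = 614$ ($l = -2 + \left(-13 - 15\right) \left(-22\right) = -2 - -616 = -2 + 616 = 614$)
$\left(\left(6120 - 4809\right) + l\right) + 13412 = \left(\left(6120 - 4809\right) + 614\right) + 13412 = \left(1311 + 614\right) + 13412 = 1925 + 13412 = 15337$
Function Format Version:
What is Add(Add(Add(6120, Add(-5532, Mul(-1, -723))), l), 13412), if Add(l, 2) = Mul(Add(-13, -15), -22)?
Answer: 15337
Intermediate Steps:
l = 614 (l = Add(-2, Mul(Add(-13, -15), -22)) = Add(-2, Mul(-28, -22)) = Add(-2, 616) = 614)
Add(Add(Add(6120, Add(-5532, Mul(-1, -723))), l), 13412) = Add(Add(Add(6120, Add(-5532, Mul(-1, -723))), 614), 13412) = Add(Add(Add(6120, Add(-5532, 723)), 614), 13412) = Add(Add(Add(6120, -4809), 614), 13412) = Add(Add(1311, 614), 13412) = Add(1925, 13412) = 15337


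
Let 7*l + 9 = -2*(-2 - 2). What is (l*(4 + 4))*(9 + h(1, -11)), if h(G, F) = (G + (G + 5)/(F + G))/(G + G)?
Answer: -368/35 ≈ -10.514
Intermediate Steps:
l = -⅐ (l = -9/7 + (-2*(-2 - 2))/7 = -9/7 + (-2*(-4))/7 = -9/7 + (⅐)*8 = -9/7 + 8/7 = -⅐ ≈ -0.14286)
h(G, F) = (G + (5 + G)/(F + G))/(2*G) (h(G, F) = (G + (5 + G)/(F + G))/((2*G)) = (G + (5 + G)/(F + G))*(1/(2*G)) = (G + (5 + G)/(F + G))/(2*G))
(l*(4 + 4))*(9 + h(1, -11)) = (-(4 + 4)/7)*(9 + (½)*(5 + 1 + 1² - 11*1)/(1*(-11 + 1))) = (-⅐*8)*(9 + (½)*1*(5 + 1 + 1 - 11)/(-10)) = -8*(9 + (½)*1*(-⅒)*(-4))/7 = -8*(9 + ⅕)/7 = -8/7*46/5 = -368/35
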